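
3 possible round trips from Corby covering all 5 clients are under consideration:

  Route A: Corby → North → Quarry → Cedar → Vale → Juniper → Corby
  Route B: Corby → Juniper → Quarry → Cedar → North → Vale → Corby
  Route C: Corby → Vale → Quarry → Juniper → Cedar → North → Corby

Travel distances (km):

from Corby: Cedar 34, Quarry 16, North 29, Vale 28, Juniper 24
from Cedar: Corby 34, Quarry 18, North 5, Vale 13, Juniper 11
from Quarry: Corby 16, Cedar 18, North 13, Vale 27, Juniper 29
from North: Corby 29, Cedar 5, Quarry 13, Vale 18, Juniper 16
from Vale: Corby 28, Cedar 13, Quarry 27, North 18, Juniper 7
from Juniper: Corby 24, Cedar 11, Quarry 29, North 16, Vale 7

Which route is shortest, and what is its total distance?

Shortest is Route A, total 104 km.

Route A: 29 + 13 + 18 + 13 + 7 + 24 = 104
Route B: 24 + 29 + 18 + 5 + 18 + 28 = 122
Route C: 28 + 27 + 29 + 11 + 5 + 29 = 129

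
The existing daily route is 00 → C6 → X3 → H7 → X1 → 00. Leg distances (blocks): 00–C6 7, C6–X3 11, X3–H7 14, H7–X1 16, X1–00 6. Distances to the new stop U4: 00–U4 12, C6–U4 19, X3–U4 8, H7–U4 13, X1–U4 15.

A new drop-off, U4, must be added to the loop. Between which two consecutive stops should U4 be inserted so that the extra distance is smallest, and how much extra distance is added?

Insertion cost between consecutive stops i–j is d(i,U4) + d(U4,j) − d(i,j):
  between 00 and C6: 12 + 19 − 7 = 24
  between C6 and X3: 19 + 8 − 11 = 16
  between X3 and H7: 8 + 13 − 14 = 7
  between H7 and X1: 13 + 15 − 16 = 12
  between X1 and 00: 15 + 12 − 6 = 21
Cheapest insertion is between X3 and H7, adding 7.
New total = 54 + 7 = 61.

Minimum extra distance: 7 blocks, inserting U4 between X3 and H7.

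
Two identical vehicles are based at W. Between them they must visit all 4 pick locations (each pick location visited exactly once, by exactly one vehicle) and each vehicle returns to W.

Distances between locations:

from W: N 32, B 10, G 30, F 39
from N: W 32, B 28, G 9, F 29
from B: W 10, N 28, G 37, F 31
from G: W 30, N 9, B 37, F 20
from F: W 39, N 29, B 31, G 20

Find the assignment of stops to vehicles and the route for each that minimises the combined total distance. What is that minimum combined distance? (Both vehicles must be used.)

There are 2^3 − 1 = 7 ways to divide the 4 stops into two non-empty groups. For each, the best each vehicle can do is its own shortest tour through its group:
  {N} + {B, G, F}: 64 + 91 = 155
  {B} + {N, G, F}: 20 + 100 = 120
  {N, B} + {G, F}: 70 + 89 = 159
  {G} + {N, B, F}: 60 + 102 = 162
  {N, G} + {B, F}: 71 + 80 = 151
  {B, G} + {N, F}: 77 + 100 = 177
  … (7 splits in total)
Best: vehicle 1 W → B → W = 20; vehicle 2 W → N → G → F → W = 100; combined 120.

120 — the smallest possible combined total.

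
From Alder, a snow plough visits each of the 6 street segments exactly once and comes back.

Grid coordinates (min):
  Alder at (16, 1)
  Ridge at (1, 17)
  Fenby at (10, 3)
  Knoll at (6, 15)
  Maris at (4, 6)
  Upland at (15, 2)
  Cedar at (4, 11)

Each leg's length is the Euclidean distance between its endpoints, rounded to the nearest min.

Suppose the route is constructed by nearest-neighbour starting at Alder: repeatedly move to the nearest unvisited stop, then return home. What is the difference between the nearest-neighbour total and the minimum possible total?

Excess over optimum: 2 min.

Alder: Upland=1, Fenby=6, Maris=13, Cedar=16, Knoll=17, Ridge=22 ⇒ Upland
Upland: Fenby=5, Maris=12, Cedar=14, Knoll=16, Ridge=21 ⇒ Fenby
Fenby: Maris=7, Cedar=10, Knoll=13, Ridge=17 ⇒ Maris
Maris: Cedar=5, Knoll=9, Ridge=11 ⇒ Cedar
Cedar: Knoll=4, Ridge=7 ⇒ Knoll
Knoll: Ridge=5 ⇒ Ridge
NN route Alder → Upland → Fenby → Maris → Cedar → Knoll → Ridge → Alder costs 49.
Optimal: Alder → Fenby → Maris → Cedar → Ridge → Knoll → Upland → Alder costs 47 (by enumerating all 360 distinct tours).
Excess = 49 − 47 = 2.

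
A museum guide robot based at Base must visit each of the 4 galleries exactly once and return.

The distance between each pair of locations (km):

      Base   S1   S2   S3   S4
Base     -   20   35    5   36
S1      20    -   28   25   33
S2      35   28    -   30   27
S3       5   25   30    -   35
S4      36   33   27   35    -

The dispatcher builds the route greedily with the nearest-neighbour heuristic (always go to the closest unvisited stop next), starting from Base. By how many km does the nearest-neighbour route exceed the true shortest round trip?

Base: S3=5, S1=20, S2=35, S4=36 ⇒ S3
S3: S1=25, S2=30, S4=35 ⇒ S1
S1: S2=28, S4=33 ⇒ S2
S2: S4=27 ⇒ S4
NN route Base → S3 → S1 → S2 → S4 → Base costs 121.
Optimal: Base → S1 → S2 → S4 → S3 → Base costs 115 (by enumerating all 12 distinct tours).
Excess = 121 − 115 = 6.

Excess over optimum: 6 km.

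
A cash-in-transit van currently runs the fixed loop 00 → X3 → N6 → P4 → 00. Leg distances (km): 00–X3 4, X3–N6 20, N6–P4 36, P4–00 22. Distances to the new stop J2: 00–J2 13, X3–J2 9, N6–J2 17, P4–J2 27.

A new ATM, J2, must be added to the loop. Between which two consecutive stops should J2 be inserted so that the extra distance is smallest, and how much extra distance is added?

Insertion cost between consecutive stops i–j is d(i,J2) + d(J2,j) − d(i,j):
  between 00 and X3: 13 + 9 − 4 = 18
  between X3 and N6: 9 + 17 − 20 = 6
  between N6 and P4: 17 + 27 − 36 = 8
  between P4 and 00: 27 + 13 − 22 = 18
Cheapest insertion is between X3 and N6, adding 6.
New total = 82 + 6 = 88.

+6 km — insert J2 between X3 and N6.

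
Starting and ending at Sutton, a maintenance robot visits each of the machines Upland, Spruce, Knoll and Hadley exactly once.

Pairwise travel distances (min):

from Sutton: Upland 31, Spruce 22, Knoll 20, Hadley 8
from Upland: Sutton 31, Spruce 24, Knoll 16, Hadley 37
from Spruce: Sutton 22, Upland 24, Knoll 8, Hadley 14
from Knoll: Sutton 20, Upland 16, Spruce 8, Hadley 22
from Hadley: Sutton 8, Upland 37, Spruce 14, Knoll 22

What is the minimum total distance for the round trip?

Minimum total distance: 77 min.

There are 12 distinct closed tours to check (reversals are equivalent).
Sutton - Upland - Spruce - Knoll - Hadley - Sutton: 31+24+8+22+8 = 93
Sutton - Upland - Spruce - Hadley - Knoll - Sutton: 31+24+14+22+20 = 111
Sutton - Upland - Knoll - Spruce - Hadley - Sutton: 31+16+8+14+8 = 77
Sutton - Upland - Knoll - Hadley - Spruce - Sutton: 31+16+22+14+22 = 105
Sutton - Upland - Hadley - Spruce - Knoll - Sutton: 31+37+14+8+20 = 110
Sutton - Upland - Hadley - Knoll - Spruce - Sutton: 31+37+22+8+22 = 120
Sutton - Spruce - Upland - Knoll - Hadley - Sutton: 22+24+16+22+8 = 92
Sutton - Spruce - Upland - Hadley - Knoll - Sutton: 22+24+37+22+20 = 125
Sutton - Spruce - Knoll - Upland - Hadley - Sutton: 22+8+16+37+8 = 91
Sutton - Spruce - Hadley - Upland - Knoll - Sutton: 22+14+37+16+20 = 109
Sutton - Knoll - Upland - Spruce - Hadley - Sutton: 20+16+24+14+8 = 82
Sutton - Knoll - Spruce - Upland - Hadley - Sutton: 20+8+24+37+8 = 97
The minimum is 77.
One optimal route: Sutton → Upland → Knoll → Spruce → Hadley → Sutton (or its reverse).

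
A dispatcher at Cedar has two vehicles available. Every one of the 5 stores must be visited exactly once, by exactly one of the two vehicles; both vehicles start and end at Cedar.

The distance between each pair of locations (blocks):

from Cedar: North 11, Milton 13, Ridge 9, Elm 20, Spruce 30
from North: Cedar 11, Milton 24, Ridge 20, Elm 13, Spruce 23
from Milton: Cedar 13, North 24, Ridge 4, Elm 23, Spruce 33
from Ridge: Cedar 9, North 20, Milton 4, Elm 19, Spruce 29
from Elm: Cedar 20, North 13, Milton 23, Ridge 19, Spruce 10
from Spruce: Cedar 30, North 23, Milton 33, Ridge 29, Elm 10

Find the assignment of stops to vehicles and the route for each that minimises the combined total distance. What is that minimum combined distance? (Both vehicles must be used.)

Minimum combined distance: 90 blocks.

Try each way of splitting the stops between the two vehicles (each non-empty) and, for each split, find the best tour for each vehicle:
  {North} + {Milton, Ridge, Elm, Spruce}: 22 + 76 = 98
  {Milton} + {North, Ridge, Elm, Spruce}: 26 + 72 = 98
  {North, Milton} + {Ridge, Elm, Spruce}: 48 + 68 = 116
  {Ridge} + {North, Milton, Elm, Spruce}: 18 + 80 = 98
  {North, Ridge} + {Milton, Elm, Spruce}: 40 + 76 = 116
  {Milton, Ridge} + {North, Elm, Spruce}: 26 + 64 = 90
  … (15 splits in total)
Best: vehicle 1 Cedar → Milton → Ridge → Cedar = 26; vehicle 2 Cedar → North → Elm → Spruce → Cedar = 64; combined 90.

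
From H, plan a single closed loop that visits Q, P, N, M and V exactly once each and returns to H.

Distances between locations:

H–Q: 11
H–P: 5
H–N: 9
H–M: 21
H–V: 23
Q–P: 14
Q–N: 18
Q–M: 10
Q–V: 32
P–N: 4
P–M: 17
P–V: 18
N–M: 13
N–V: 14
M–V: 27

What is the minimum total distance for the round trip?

Minimum total distance: 71.

There are 60 distinct closed tours to check (reversals are equivalent).
H → Q → P → N → M → V → H: 11+14+4+13+27+23 = 92
H → Q → P → N → V → M → H: 11+14+4+14+27+21 = 91
H → Q → P → M → N → V → H: 11+14+17+13+14+23 = 92
H → Q → P → M → V → N → H: 11+14+17+27+14+9 = 92
H → Q → P → V → N → M → H: 11+14+18+14+13+21 = 91
H → Q → P → V → M → N → H: 11+14+18+27+13+9 = 92
H → Q → N → P → M → V → H: 11+18+4+17+27+23 = 100
H → Q → N → P → V → M → H: 11+18+4+18+27+21 = 99
H → Q → N → M → P → V → H: 11+18+13+17+18+23 = 100
H → Q → N → M → V → P → H: 11+18+13+27+18+5 = 92
H → Q → N → V → P → M → H: 11+18+14+18+17+21 = 99
H → Q → N → V → M → P → H: 11+18+14+27+17+5 = 92
H → Q → M → P → N → V → H: 11+10+17+4+14+23 = 79
H → Q → M → P → V → N → H: 11+10+17+18+14+9 = 79
… (46 more)
H → Q → M → N → V → P → H: 11+10+13+14+18+5 = 71  ← best
The minimum is 71.
One optimal route: H → Q → M → N → V → P → H (or its reverse).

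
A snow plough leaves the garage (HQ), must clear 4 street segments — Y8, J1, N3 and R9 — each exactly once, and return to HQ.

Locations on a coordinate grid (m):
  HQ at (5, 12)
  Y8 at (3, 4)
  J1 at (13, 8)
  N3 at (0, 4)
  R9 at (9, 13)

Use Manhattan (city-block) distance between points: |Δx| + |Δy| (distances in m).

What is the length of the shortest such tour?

With 4 stops there are 4!/2 = 12 distinct round trips (a route and its reverse cost the same).
HQ → Y8 → J1 → N3 → R9 → HQ: 10+14+17+18+5 = 64
HQ → Y8 → J1 → R9 → N3 → HQ: 10+14+9+18+13 = 64
HQ → Y8 → N3 → J1 → R9 → HQ: 10+3+17+9+5 = 44
HQ → Y8 → N3 → R9 → J1 → HQ: 10+3+18+9+12 = 52
HQ → Y8 → R9 → J1 → N3 → HQ: 10+15+9+17+13 = 64
HQ → Y8 → R9 → N3 → J1 → HQ: 10+15+18+17+12 = 72
HQ → J1 → Y8 → N3 → R9 → HQ: 12+14+3+18+5 = 52
HQ → J1 → Y8 → R9 → N3 → HQ: 12+14+15+18+13 = 72
HQ → J1 → N3 → Y8 → R9 → HQ: 12+17+3+15+5 = 52
HQ → J1 → R9 → Y8 → N3 → HQ: 12+9+15+3+13 = 52
HQ → N3 → Y8 → J1 → R9 → HQ: 13+3+14+9+5 = 44
HQ → N3 → J1 → Y8 → R9 → HQ: 13+17+14+15+5 = 64
The minimum is 44.
One optimal route: HQ → Y8 → N3 → J1 → R9 → HQ (or its reverse).

Shortest round trip = 44 m.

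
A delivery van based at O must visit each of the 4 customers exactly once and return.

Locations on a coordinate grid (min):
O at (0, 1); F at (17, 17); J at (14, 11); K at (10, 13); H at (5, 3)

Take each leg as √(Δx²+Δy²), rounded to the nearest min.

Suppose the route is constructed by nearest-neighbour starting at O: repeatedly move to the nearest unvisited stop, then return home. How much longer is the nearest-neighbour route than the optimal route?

2 min longer than the optimal tour.

From O: H=5, K=16, J=17, F=23 → choose H (5).
From H: K=11, J=12, F=18 → choose K (11).
From K: J=4, F=8 → choose J (4).
From J: F=7 → choose F (7).
NN route O → H → K → J → F → O costs 50.
Optimal: O → J → F → K → H → O costs 48 (by enumerating all 12 distinct tours).
Excess = 50 − 48 = 2.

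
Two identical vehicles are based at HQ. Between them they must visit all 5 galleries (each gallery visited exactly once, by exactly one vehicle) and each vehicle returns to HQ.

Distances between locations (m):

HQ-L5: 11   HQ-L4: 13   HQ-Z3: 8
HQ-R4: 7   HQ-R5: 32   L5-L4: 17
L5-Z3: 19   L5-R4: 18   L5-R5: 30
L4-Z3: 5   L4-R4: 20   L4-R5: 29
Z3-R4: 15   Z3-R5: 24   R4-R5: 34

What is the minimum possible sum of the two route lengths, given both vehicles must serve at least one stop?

Check every non-empty split of the stops between the two vehicles; for each half take its own optimal tour:
  {L5} + {L4, Z3, R4, R5}: 22 + 83 = 105
  {L4} + {L5, Z3, R4, R5}: 26 + 87 = 113
  {L5, L4} + {Z3, R4, R5}: 41 + 73 = 114
  {Z3} + {L5, L4, R4, R5}: 16 + 97 = 113
  {L5, Z3} + {L4, R4, R5}: 38 + 83 = 121
  {L4, Z3} + {L5, R4, R5}: 26 + 82 = 108
  … (15 splits in total)
  {R4} + {L5, L4, Z3, R5}: 14 + 83 = 97  ← best
Best: vehicle 1 HQ → R4 → HQ = 14; vehicle 2 HQ → L5 → R5 → L4 → Z3 → HQ = 83; combined 97.

97 m — the smallest possible combined total.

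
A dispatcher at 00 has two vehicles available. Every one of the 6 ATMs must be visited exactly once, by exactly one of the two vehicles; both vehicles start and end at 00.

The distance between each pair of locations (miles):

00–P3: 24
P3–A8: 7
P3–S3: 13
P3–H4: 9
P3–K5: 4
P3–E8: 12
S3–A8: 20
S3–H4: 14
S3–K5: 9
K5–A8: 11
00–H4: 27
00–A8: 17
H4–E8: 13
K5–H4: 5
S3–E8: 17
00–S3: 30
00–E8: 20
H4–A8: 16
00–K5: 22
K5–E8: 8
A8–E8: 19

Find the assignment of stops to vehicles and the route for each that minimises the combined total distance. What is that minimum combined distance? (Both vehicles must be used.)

Check every non-empty split of the stops between the two vehicles; for each half take its own optimal tour:
  {P3} + {S3, K5, H4, A8, E8}: 48 + 84 = 132
  {S3} + {P3, K5, H4, A8, E8}: 60 + 66 = 126
  {P3, S3} + {K5, H4, A8, E8}: 67 + 66 = 133
  {K5} + {P3, S3, H4, A8, E8}: 44 + 84 = 128
  {P3, K5} + {S3, H4, A8, E8}: 50 + 84 = 134
  {S3, K5} + {P3, H4, A8, E8}: 61 + 66 = 127
  … (31 splits in total)
  {P3, S3, K5, H4, A8} + {E8}: 77 + 40 = 117  ← best
Best: vehicle 1 00 → S3 → K5 → H4 → P3 → A8 → 00 = 77; vehicle 2 00 → E8 → 00 = 40; combined 117.

117 miles — the smallest possible combined total.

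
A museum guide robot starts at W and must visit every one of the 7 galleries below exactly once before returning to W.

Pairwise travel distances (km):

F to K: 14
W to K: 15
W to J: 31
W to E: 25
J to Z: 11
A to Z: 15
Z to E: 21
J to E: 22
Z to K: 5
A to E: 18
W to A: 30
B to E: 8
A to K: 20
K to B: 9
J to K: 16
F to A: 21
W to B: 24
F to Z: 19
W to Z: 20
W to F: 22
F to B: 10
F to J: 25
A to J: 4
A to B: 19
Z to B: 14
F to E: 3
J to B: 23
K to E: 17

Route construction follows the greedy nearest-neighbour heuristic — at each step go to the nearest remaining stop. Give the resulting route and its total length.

W → [K:15 / Z:20 / F:22 / B:24 / E:25 / A:30 / J:31] → K (15)
K → [Z:5 / B:9 / F:14 / J:16 / E:17 / A:20] → Z (5)
Z → [J:11 / B:14 / A:15 / F:19 / E:21] → J (11)
J → [A:4 / E:22 / B:23 / F:25] → A (4)
A → [E:18 / B:19 / F:21] → E (18)
E → [F:3 / B:8] → F (3)
F → [B:10] → B (10)
Return B→W: 24.
Total = 15 + 5 + 11 + 4 + 18 + 3 + 10 + 24 = 90.

Total distance 90 km via the nearest-neighbour route W → K → Z → J → A → E → F → B → W.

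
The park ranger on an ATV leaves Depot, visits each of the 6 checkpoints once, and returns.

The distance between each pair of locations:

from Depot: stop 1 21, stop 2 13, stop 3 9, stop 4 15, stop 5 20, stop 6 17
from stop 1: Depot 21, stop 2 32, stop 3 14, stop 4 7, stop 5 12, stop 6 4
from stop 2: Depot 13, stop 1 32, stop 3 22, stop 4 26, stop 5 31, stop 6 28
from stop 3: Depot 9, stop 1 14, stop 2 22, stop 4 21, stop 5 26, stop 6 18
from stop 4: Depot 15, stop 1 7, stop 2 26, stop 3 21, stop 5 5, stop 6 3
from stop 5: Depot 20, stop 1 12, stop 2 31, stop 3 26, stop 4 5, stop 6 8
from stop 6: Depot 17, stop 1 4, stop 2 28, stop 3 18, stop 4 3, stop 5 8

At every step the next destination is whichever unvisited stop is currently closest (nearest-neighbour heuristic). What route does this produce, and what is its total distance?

Nearest-neighbour total = 79; route Depot → stop 3 → stop 1 → stop 6 → stop 4 → stop 5 → stop 2 → Depot.

Depot → [stop 3:9 / stop 2:13 / stop 4:15 / stop 6:17 / stop 5:20 / stop 1:21] → stop 3 (9)
stop 3 → [stop 1:14 / stop 6:18 / stop 4:21 / stop 2:22 / stop 5:26] → stop 1 (14)
stop 1 → [stop 6:4 / stop 4:7 / stop 5:12 / stop 2:32] → stop 6 (4)
stop 6 → [stop 4:3 / stop 5:8 / stop 2:28] → stop 4 (3)
stop 4 → [stop 5:5 / stop 2:26] → stop 5 (5)
stop 5 → [stop 2:31] → stop 2 (31)
Return stop 2→Depot: 13.
Total = 9 + 14 + 4 + 3 + 5 + 31 + 13 = 79.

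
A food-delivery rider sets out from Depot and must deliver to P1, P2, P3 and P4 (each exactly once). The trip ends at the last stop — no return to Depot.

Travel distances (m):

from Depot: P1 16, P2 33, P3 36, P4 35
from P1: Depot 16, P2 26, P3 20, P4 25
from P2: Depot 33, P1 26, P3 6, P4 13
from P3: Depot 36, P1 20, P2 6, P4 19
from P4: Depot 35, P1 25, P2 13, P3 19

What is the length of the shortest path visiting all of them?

Shortest open route: 55 m.

There are 4! = 24 possible orderings.
Depot→P1→P2→P3→P4: 16+26+6+19 = 67
Depot→P1→P2→P4→P3: 16+26+13+19 = 74
Depot→P1→P3→P2→P4: 16+20+6+13 = 55
Depot→P1→P3→P4→P2: 16+20+19+13 = 68
Depot→P1→P4→P2→P3: 16+25+13+6 = 60
Depot→P1→P4→P3→P2: 16+25+19+6 = 66
Depot→P2→P1→P3→P4: 33+26+20+19 = 98
Depot→P2→P1→P4→P3: 33+26+25+19 = 103
Depot→P2→P3→P1→P4: 33+6+20+25 = 84
Depot→P2→P3→P4→P1: 33+6+19+25 = 83
Depot→P2→P4→P1→P3: 33+13+25+20 = 91
Depot→P2→P4→P3→P1: 33+13+19+20 = 85
Depot→P3→P1→P2→P4: 36+20+26+13 = 95
Depot→P3→P1→P4→P2: 36+20+25+13 = 94
… (10 more)
The minimum is 55.
One shortest path: Depot → P1 → P3 → P2 → P4.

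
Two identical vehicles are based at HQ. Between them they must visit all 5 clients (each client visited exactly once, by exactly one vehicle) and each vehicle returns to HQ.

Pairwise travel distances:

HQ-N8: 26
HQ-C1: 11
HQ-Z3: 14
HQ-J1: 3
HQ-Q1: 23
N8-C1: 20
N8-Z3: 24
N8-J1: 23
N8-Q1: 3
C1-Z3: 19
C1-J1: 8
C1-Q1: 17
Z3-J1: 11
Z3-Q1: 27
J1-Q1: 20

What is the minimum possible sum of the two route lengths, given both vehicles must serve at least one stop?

Minimum combined distance: 75.

There are 2^4 − 1 = 15 ways to divide the 5 stops into two non-empty groups. For each, the best each vehicle can do is its own shortest tour through its group:
  {N8} + {C1, Z3, J1, Q1}: 52 + 69 = 121
  {C1} + {N8, Z3, J1, Q1}: 22 + 64 = 86
  {N8, C1} + {Z3, J1, Q1}: 57 + 64 = 121
  {Z3} + {N8, C1, J1, Q1}: 28 + 57 = 85
  {N8, Z3} + {C1, J1, Q1}: 64 + 51 = 115
  {C1, Z3} + {N8, J1, Q1}: 44 + 52 = 96
  … (15 splits in total)
  {J1} + {N8, C1, Z3, Q1}: 6 + 69 = 75  ← best
Best: vehicle 1 HQ → J1 → HQ = 6; vehicle 2 HQ → C1 → Q1 → N8 → Z3 → HQ = 69; combined 75.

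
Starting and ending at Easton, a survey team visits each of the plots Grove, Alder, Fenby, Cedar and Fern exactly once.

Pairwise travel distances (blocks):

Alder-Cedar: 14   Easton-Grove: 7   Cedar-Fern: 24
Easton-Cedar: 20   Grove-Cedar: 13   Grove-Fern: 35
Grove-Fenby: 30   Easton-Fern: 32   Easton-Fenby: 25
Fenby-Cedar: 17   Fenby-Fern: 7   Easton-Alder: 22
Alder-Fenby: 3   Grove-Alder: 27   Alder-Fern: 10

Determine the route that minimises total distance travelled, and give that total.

Easton → Grove → Alder → Fenby → Cedar → Fern → Easton: 7+27+3+17+24+32 = 110
Easton → Grove → Alder → Fenby → Fern → Cedar → Easton: 7+27+3+7+24+20 = 88
Easton → Grove → Alder → Cedar → Fenby → Fern → Easton: 7+27+14+17+7+32 = 104
Easton → Grove → Alder → Cedar → Fern → Fenby → Easton: 7+27+14+24+7+25 = 104
Easton → Grove → Alder → Fern → Fenby → Cedar → Easton: 7+27+10+7+17+20 = 88
Easton → Grove → Alder → Fern → Cedar → Fenby → Easton: 7+27+10+24+17+25 = 110
Easton → Grove → Fenby → Alder → Cedar → Fern → Easton: 7+30+3+14+24+32 = 110
Easton → Grove → Fenby → Alder → Fern → Cedar → Easton: 7+30+3+10+24+20 = 94
Easton → Grove → Fenby → Cedar → Alder → Fern → Easton: 7+30+17+14+10+32 = 110
Easton → Grove → Fenby → Cedar → Fern → Alder → Easton: 7+30+17+24+10+22 = 110
Easton → Grove → Fenby → Fern → Alder → Cedar → Easton: 7+30+7+10+14+20 = 88
Easton → Grove → Fenby → Fern → Cedar → Alder → Easton: 7+30+7+24+14+22 = 104
Easton → Grove → Cedar → Alder → Fenby → Fern → Easton: 7+13+14+3+7+32 = 76
Easton → Grove → Cedar → Alder → Fern → Fenby → Easton: 7+13+14+10+7+25 = 76
… (46 more)
The minimum is 76.
One optimal route: Easton → Grove → Cedar → Alder → Fenby → Fern → Easton (or its reverse).

Minimum total distance: 76 blocks.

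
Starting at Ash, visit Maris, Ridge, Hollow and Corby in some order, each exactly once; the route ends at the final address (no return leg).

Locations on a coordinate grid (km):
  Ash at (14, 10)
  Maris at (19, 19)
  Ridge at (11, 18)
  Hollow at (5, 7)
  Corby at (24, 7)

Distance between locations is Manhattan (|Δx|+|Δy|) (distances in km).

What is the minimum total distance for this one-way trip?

There are 4! = 24 possible orderings.
Ash - Maris - Ridge - Hollow - Corby: 14+9+17+19 = 59
Ash - Maris - Ridge - Corby - Hollow: 14+9+24+19 = 66
Ash - Maris - Hollow - Ridge - Corby: 14+26+17+24 = 81
Ash - Maris - Hollow - Corby - Ridge: 14+26+19+24 = 83
Ash - Maris - Corby - Ridge - Hollow: 14+17+24+17 = 72
Ash - Maris - Corby - Hollow - Ridge: 14+17+19+17 = 67
Ash - Ridge - Maris - Hollow - Corby: 11+9+26+19 = 65
Ash - Ridge - Maris - Corby - Hollow: 11+9+17+19 = 56
Ash - Ridge - Hollow - Maris - Corby: 11+17+26+17 = 71
Ash - Ridge - Hollow - Corby - Maris: 11+17+19+17 = 64
Ash - Ridge - Corby - Maris - Hollow: 11+24+17+26 = 78
Ash - Ridge - Corby - Hollow - Maris: 11+24+19+26 = 80
Ash - Hollow - Maris - Ridge - Corby: 12+26+9+24 = 71
Ash - Hollow - Maris - Corby - Ridge: 12+26+17+24 = 79
… (10 more)
Ash - Hollow - Ridge - Maris - Corby: 12+17+9+17 = 55  ← best
The minimum is 55.
One shortest path: Ash → Hollow → Ridge → Maris → Corby.

Minimum one-way distance = 55 km.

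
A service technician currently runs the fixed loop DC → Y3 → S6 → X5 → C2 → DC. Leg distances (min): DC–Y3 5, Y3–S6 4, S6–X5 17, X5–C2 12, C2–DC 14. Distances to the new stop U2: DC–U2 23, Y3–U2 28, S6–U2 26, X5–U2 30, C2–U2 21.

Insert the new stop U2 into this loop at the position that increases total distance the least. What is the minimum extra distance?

+30 min — insert U2 between C2 and DC.

Insertion cost between consecutive stops i–j is d(i,U2) + d(U2,j) − d(i,j):
  between DC and Y3: 23 + 28 − 5 = 46
  between Y3 and S6: 28 + 26 − 4 = 50
  between S6 and X5: 26 + 30 − 17 = 39
  between X5 and C2: 30 + 21 − 12 = 39
  between C2 and DC: 21 + 23 − 14 = 30
Cheapest insertion is between C2 and DC, adding 30.
New total = 52 + 30 = 82.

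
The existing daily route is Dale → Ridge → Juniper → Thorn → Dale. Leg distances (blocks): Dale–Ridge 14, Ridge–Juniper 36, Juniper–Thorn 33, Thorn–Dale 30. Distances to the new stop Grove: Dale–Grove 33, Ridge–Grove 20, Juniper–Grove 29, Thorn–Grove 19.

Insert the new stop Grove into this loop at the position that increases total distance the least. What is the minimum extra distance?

Insertion cost between consecutive stops i–j is d(i,Grove) + d(Grove,j) − d(i,j):
  between Dale and Ridge: 33 + 20 − 14 = 39
  between Ridge and Juniper: 20 + 29 − 36 = 13
  between Juniper and Thorn: 29 + 19 − 33 = 15
  between Thorn and Dale: 19 + 33 − 30 = 22
Cheapest insertion is between Ridge and Juniper, adding 13.
New total = 113 + 13 = 126.

Adding 13 blocks by placing Grove on the Ridge–Juniper leg.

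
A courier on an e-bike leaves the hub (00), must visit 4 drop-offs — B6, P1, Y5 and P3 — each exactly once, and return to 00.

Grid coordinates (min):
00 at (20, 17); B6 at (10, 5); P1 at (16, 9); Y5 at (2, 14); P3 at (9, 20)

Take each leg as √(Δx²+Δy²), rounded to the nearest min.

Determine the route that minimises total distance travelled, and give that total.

There are 12 distinct closed tours to check (reversals are equivalent).
00 → B6 → P1 → Y5 → P3 → 00: 16+7+15+9+11 = 58
00 → B6 → P1 → P3 → Y5 → 00: 16+7+13+9+18 = 63
00 → B6 → Y5 → P1 → P3 → 00: 16+12+15+13+11 = 67
00 → B6 → Y5 → P3 → P1 → 00: 16+12+9+13+9 = 59
00 → B6 → P3 → P1 → Y5 → 00: 16+15+13+15+18 = 77
00 → B6 → P3 → Y5 → P1 → 00: 16+15+9+15+9 = 64
00 → P1 → B6 → Y5 → P3 → 00: 9+7+12+9+11 = 48
00 → P1 → B6 → P3 → Y5 → 00: 9+7+15+9+18 = 58
00 → P1 → Y5 → B6 → P3 → 00: 9+15+12+15+11 = 62
00 → P1 → P3 → B6 → Y5 → 00: 9+13+15+12+18 = 67
00 → Y5 → B6 → P1 → P3 → 00: 18+12+7+13+11 = 61
00 → Y5 → P1 → B6 → P3 → 00: 18+15+7+15+11 = 66
The minimum is 48.
One optimal route: 00 → P1 → B6 → Y5 → P3 → 00 (or its reverse).

Shortest round trip = 48 min.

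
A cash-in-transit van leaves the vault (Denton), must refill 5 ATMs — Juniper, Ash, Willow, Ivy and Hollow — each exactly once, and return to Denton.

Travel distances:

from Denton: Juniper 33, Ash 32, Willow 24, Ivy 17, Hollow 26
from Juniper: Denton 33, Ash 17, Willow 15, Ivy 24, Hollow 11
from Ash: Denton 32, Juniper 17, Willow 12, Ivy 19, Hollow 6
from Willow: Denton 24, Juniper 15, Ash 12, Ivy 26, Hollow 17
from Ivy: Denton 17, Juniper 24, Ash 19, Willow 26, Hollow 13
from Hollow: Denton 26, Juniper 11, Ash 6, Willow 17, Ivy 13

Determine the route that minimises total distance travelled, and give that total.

Denton → Juniper → Ash → Willow → Ivy → Hollow → Denton: 33+17+12+26+13+26 = 127
Denton → Juniper → Ash → Willow → Hollow → Ivy → Denton: 33+17+12+17+13+17 = 109
Denton → Juniper → Ash → Ivy → Willow → Hollow → Denton: 33+17+19+26+17+26 = 138
Denton → Juniper → Ash → Ivy → Hollow → Willow → Denton: 33+17+19+13+17+24 = 123
Denton → Juniper → Ash → Hollow → Willow → Ivy → Denton: 33+17+6+17+26+17 = 116
Denton → Juniper → Ash → Hollow → Ivy → Willow → Denton: 33+17+6+13+26+24 = 119
Denton → Juniper → Willow → Ash → Ivy → Hollow → Denton: 33+15+12+19+13+26 = 118
Denton → Juniper → Willow → Ash → Hollow → Ivy → Denton: 33+15+12+6+13+17 = 96
Denton → Juniper → Willow → Ivy → Ash → Hollow → Denton: 33+15+26+19+6+26 = 125
Denton → Juniper → Willow → Ivy → Hollow → Ash → Denton: 33+15+26+13+6+32 = 125
Denton → Juniper → Willow → Hollow → Ash → Ivy → Denton: 33+15+17+6+19+17 = 107
Denton → Juniper → Willow → Hollow → Ivy → Ash → Denton: 33+15+17+13+19+32 = 129
Denton → Juniper → Ivy → Ash → Willow → Hollow → Denton: 33+24+19+12+17+26 = 131
Denton → Juniper → Ivy → Ash → Hollow → Willow → Denton: 33+24+19+6+17+24 = 123
… (46 more)
Denton → Willow → Juniper → Ash → Hollow → Ivy → Denton: 24+15+17+6+13+17 = 92  ← best
The minimum is 92.
One optimal route: Denton → Willow → Juniper → Ash → Hollow → Ivy → Denton (or its reverse).

Shortest round trip = 92.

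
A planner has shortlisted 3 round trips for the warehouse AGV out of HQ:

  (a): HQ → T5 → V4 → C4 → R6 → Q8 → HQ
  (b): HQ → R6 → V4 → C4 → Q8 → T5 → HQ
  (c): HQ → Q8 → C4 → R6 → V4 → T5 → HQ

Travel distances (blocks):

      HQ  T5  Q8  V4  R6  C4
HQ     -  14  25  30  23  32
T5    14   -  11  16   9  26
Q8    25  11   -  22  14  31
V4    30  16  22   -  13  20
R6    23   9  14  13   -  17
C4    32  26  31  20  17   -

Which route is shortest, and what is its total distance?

Shortest is (a), total 106 blocks.

(a): 14 + 16 + 20 + 17 + 14 + 25 = 106
(b): 23 + 13 + 20 + 31 + 11 + 14 = 112
(c): 25 + 31 + 17 + 13 + 16 + 14 = 116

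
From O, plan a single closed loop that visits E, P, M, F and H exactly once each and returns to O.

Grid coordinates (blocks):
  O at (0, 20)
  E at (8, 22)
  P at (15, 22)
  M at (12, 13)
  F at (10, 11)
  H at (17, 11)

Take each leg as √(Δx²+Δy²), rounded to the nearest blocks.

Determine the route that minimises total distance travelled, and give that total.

O→E→P→M→F→H→O: 8+7+9+3+7+19 = 53
O→E→P→M→H→F→O: 8+7+9+5+7+13 = 49
O→E→P→F→M→H→O: 8+7+12+3+5+19 = 54
O→E→P→F→H→M→O: 8+7+12+7+5+14 = 53
O→E→P→H→M→F→O: 8+7+11+5+3+13 = 47
O→E→P→H→F→M→O: 8+7+11+7+3+14 = 50
O→E→M→P→F→H→O: 8+10+9+12+7+19 = 65
O→E→M→P→H→F→O: 8+10+9+11+7+13 = 58
O→E→M→F→P→H→O: 8+10+3+12+11+19 = 63
O→E→M→F→H→P→O: 8+10+3+7+11+15 = 54
O→E→M→H→P→F→O: 8+10+5+11+12+13 = 59
O→E→M→H→F→P→O: 8+10+5+7+12+15 = 57
O→E→F→P→M→H→O: 8+11+12+9+5+19 = 64
O→E→F→P→H→M→O: 8+11+12+11+5+14 = 61
… (46 more)
The minimum is 47.
One optimal route: O → E → P → H → M → F → O (or its reverse).

47 blocks — the shortest possible round trip.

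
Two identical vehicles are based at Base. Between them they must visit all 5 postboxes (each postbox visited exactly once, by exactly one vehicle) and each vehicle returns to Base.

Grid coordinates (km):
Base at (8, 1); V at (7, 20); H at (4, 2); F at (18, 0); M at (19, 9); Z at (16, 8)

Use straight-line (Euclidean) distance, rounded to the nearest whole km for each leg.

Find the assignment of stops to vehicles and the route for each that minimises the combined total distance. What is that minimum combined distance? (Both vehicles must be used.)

Minimum combined distance: 64 km.

Try each way of splitting the stops between the two vehicles (each non-empty) and, for each split, find the best tour for each vehicle:
  {V} + {H, F, M, Z}: 38 + 39 = 77
  {H} + {V, F, M, Z}: 8 + 56 = 64
  {V, H} + {F, M, Z}: 41 + 33 = 74
  {F} + {V, H, M, Z}: 20 + 52 = 72
  {V, F} + {H, M, Z}: 52 + 34 = 86
  {H, F} + {V, M, Z}: 28 + 49 = 77
  … (15 splits in total)
Best: vehicle 1 Base → H → Base = 8; vehicle 2 Base → V → M → Z → F → Base = 56; combined 64.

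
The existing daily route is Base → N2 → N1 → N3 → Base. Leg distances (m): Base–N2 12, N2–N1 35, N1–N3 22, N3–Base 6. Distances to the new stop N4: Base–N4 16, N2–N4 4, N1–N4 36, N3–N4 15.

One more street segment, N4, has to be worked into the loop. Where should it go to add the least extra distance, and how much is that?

Minimum extra distance: 5 m, inserting N4 between N2 and N1.

Insertion cost between consecutive stops i–j is d(i,N4) + d(N4,j) − d(i,j):
  between Base and N2: 16 + 4 − 12 = 8
  between N2 and N1: 4 + 36 − 35 = 5
  between N1 and N3: 36 + 15 − 22 = 29
  between N3 and Base: 15 + 16 − 6 = 25
Cheapest insertion is between N2 and N1, adding 5.
New total = 75 + 5 = 80.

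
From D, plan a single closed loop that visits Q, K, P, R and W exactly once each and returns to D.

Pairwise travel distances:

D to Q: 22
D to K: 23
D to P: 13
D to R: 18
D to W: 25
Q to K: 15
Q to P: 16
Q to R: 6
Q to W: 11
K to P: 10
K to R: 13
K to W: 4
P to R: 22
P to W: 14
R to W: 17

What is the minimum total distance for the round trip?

Shortest round trip = 62.

D→Q→K→P→R→W→D: 22+15+10+22+17+25 = 111
D→Q→K→P→W→R→D: 22+15+10+14+17+18 = 96
D→Q→K→R→P→W→D: 22+15+13+22+14+25 = 111
D→Q→K→R→W→P→D: 22+15+13+17+14+13 = 94
D→Q→K→W→P→R→D: 22+15+4+14+22+18 = 95
D→Q→K→W→R→P→D: 22+15+4+17+22+13 = 93
D→Q→P→K→R→W→D: 22+16+10+13+17+25 = 103
D→Q→P→K→W→R→D: 22+16+10+4+17+18 = 87
D→Q→P→R→K→W→D: 22+16+22+13+4+25 = 102
D→Q→P→R→W→K→D: 22+16+22+17+4+23 = 104
D→Q→P→W→K→R→D: 22+16+14+4+13+18 = 87
D→Q→P→W→R→K→D: 22+16+14+17+13+23 = 105
D→Q→R→K→P→W→D: 22+6+13+10+14+25 = 90
D→Q→R→K→W→P→D: 22+6+13+4+14+13 = 72
… (46 more)
D→P→K→W→Q→R→D: 13+10+4+11+6+18 = 62  ← best
The minimum is 62.
One optimal route: D → P → K → W → Q → R → D (or its reverse).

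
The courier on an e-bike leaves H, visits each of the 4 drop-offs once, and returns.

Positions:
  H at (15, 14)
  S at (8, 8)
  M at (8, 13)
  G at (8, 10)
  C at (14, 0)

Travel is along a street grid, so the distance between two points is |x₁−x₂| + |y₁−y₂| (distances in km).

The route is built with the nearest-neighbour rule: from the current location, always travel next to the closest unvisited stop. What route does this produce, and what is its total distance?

At H the remaining stops are M 8, G 11, S 13, C 15; go to M.
At M the remaining stops are G 3, S 5, C 19; go to G.
At G the remaining stops are S 2, C 16; go to S.
At S the remaining stops are C 14; go to C.
Return C→H: 15.
Total = 8 + 3 + 2 + 14 + 15 = 42.

42 km along H → M → G → S → C → H.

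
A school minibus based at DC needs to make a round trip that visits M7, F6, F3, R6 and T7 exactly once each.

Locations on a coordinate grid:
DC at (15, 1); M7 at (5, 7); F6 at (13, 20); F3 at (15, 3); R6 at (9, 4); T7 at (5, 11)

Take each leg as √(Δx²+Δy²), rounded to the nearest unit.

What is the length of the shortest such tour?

Shortest round trip = 47.

With 5 stops there are 5!/2 = 60 distinct round trips (a route and its reverse cost the same).
DC→M7→F6→F3→R6→T7→DC: 12+15+17+6+8+14 = 72
DC→M7→F6→F3→T7→R6→DC: 12+15+17+13+8+7 = 72
DC→M7→F6→R6→F3→T7→DC: 12+15+16+6+13+14 = 76
DC→M7→F6→R6→T7→F3→DC: 12+15+16+8+13+2 = 66
DC→M7→F6→T7→F3→R6→DC: 12+15+12+13+6+7 = 65
DC→M7→F6→T7→R6→F3→DC: 12+15+12+8+6+2 = 55
DC→M7→F3→F6→R6→T7→DC: 12+11+17+16+8+14 = 78
DC→M7→F3→F6→T7→R6→DC: 12+11+17+12+8+7 = 67
DC→M7→F3→R6→F6→T7→DC: 12+11+6+16+12+14 = 71
DC→M7→F3→R6→T7→F6→DC: 12+11+6+8+12+19 = 68
DC→M7→F3→T7→F6→R6→DC: 12+11+13+12+16+7 = 71
DC→M7→F3→T7→R6→F6→DC: 12+11+13+8+16+19 = 79
DC→M7→R6→F6→F3→T7→DC: 12+5+16+17+13+14 = 77
DC→M7→R6→F6→T7→F3→DC: 12+5+16+12+13+2 = 60
… (46 more)
DC→F3→F6→T7→M7→R6→DC: 2+17+12+4+5+7 = 47  ← best
The minimum is 47.
One optimal route: DC → F3 → F6 → T7 → M7 → R6 → DC (or its reverse).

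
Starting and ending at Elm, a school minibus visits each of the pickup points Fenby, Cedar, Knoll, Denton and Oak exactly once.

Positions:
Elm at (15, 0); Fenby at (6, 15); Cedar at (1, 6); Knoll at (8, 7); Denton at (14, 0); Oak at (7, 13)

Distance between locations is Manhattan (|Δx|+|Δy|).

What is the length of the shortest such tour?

Shortest round trip = 58.

With 5 stops there are 5!/2 = 60 distinct round trips (a route and its reverse cost the same).
Elm - Fenby - Cedar - Knoll - Denton - Oak - Elm: 24+14+8+13+20+21 = 100
Elm - Fenby - Cedar - Knoll - Oak - Denton - Elm: 24+14+8+7+20+1 = 74
Elm - Fenby - Cedar - Denton - Knoll - Oak - Elm: 24+14+19+13+7+21 = 98
Elm - Fenby - Cedar - Denton - Oak - Knoll - Elm: 24+14+19+20+7+14 = 98
Elm - Fenby - Cedar - Oak - Knoll - Denton - Elm: 24+14+13+7+13+1 = 72
Elm - Fenby - Cedar - Oak - Denton - Knoll - Elm: 24+14+13+20+13+14 = 98
Elm - Fenby - Knoll - Cedar - Denton - Oak - Elm: 24+10+8+19+20+21 = 102
Elm - Fenby - Knoll - Cedar - Oak - Denton - Elm: 24+10+8+13+20+1 = 76
Elm - Fenby - Knoll - Denton - Cedar - Oak - Elm: 24+10+13+19+13+21 = 100
Elm - Fenby - Knoll - Denton - Oak - Cedar - Elm: 24+10+13+20+13+20 = 100
Elm - Fenby - Knoll - Oak - Cedar - Denton - Elm: 24+10+7+13+19+1 = 74
Elm - Fenby - Knoll - Oak - Denton - Cedar - Elm: 24+10+7+20+19+20 = 100
Elm - Fenby - Denton - Cedar - Knoll - Oak - Elm: 24+23+19+8+7+21 = 102
Elm - Fenby - Denton - Cedar - Oak - Knoll - Elm: 24+23+19+13+7+14 = 100
… (46 more)
Elm - Cedar - Fenby - Oak - Knoll - Denton - Elm: 20+14+3+7+13+1 = 58  ← best
The minimum is 58.
One optimal route: Elm → Cedar → Fenby → Oak → Knoll → Denton → Elm (or its reverse).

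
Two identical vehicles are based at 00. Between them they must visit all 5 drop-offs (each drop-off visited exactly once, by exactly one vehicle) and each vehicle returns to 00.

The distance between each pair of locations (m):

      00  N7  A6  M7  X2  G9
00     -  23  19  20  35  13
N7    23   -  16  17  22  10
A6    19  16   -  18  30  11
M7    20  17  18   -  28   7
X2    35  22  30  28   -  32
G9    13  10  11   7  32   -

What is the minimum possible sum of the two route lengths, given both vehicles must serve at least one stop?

Check every non-empty split of the stops between the two vehicles; for each half take its own optimal tour:
  {N7} + {A6, M7, X2, G9}: 46 + 97 = 143
  {A6} + {N7, M7, X2, G9}: 38 + 93 = 131
  {N7, A6} + {M7, X2, G9}: 58 + 83 = 141
  {M7} + {N7, A6, X2, G9}: 40 + 94 = 134
  {N7, M7} + {A6, X2, G9}: 60 + 89 = 149
  {A6, M7} + {N7, X2, G9}: 57 + 80 = 137
  … (15 splits in total)
Best: vehicle 1 00 → A6 → 00 = 38; vehicle 2 00 → N7 → X2 → M7 → G9 → 00 = 93; combined 131.

131 m — the smallest possible combined total.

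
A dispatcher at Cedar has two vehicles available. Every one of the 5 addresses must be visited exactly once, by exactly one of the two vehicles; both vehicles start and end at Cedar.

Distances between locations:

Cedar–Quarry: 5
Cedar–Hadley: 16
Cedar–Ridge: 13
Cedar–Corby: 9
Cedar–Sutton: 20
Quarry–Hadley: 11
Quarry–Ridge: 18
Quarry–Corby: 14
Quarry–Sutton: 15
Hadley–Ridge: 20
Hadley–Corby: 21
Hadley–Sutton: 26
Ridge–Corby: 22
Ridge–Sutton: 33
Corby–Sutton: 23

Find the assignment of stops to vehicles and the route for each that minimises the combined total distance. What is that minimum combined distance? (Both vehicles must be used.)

Check every non-empty split of the stops between the two vehicles; for each half take its own optimal tour:
  {Quarry} + {Hadley, Ridge, Corby, Sutton}: 10 + 91 = 101
  {Hadley} + {Quarry, Ridge, Corby, Sutton}: 32 + 78 = 110
  {Quarry, Hadley} + {Ridge, Corby, Sutton}: 32 + 78 = 110
  {Ridge} + {Quarry, Hadley, Corby, Sutton}: 26 + 74 = 100
  {Quarry, Ridge} + {Hadley, Corby, Sutton}: 36 + 74 = 110
  {Hadley, Ridge} + {Quarry, Corby, Sutton}: 49 + 52 = 101
  … (15 splits in total)
  {Corby} + {Quarry, Hadley, Ridge, Sutton}: 18 + 79 = 97  ← best
Best: vehicle 1 Cedar → Corby → Cedar = 18; vehicle 2 Cedar → Quarry → Sutton → Hadley → Ridge → Cedar = 79; combined 97.

97 — the smallest possible combined total.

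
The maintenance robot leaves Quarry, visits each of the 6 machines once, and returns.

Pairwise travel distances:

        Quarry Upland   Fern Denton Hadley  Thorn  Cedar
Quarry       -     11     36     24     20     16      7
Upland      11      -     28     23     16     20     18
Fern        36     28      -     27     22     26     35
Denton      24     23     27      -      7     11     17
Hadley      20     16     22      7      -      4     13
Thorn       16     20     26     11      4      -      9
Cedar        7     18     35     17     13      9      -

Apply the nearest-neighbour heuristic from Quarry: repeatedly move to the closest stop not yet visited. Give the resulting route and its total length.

From Quarry: distances to unvisited — Cedar=7, Upland=11, Thorn=16, Hadley=20, Denton=24, Fern=36. Nearest is Cedar (7).
From Cedar: distances to unvisited — Thorn=9, Hadley=13, Denton=17, Upland=18, Fern=35. Nearest is Thorn (9).
From Thorn: distances to unvisited — Hadley=4, Denton=11, Upland=20, Fern=26. Nearest is Hadley (4).
From Hadley: distances to unvisited — Denton=7, Upland=16, Fern=22. Nearest is Denton (7).
From Denton: distances to unvisited — Upland=23, Fern=27. Nearest is Upland (23).
From Upland: distances to unvisited — Fern=28. Nearest is Fern (28).
Return Fern→Quarry: 36.
Total = 7 + 9 + 4 + 7 + 23 + 28 + 36 = 114.

Total distance 114 via the nearest-neighbour route Quarry → Cedar → Thorn → Hadley → Denton → Upland → Fern → Quarry.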